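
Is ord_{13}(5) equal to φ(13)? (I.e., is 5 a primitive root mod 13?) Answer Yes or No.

No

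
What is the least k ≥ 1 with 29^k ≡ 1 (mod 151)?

By Lagrange's theorem, ord_151(29) divides φ(151) = 151 − 1 = 150 = 2 · 3 · 5^2.
Divisors of 150: 1, 2, 3, 5, 6, 10, 15, 25, 30, 50, 75, 150.
Evaluate successive powers at the divisors of 150:
29^1 ≡ 29 (mod 151)
29^2 ≡ 86 (mod 151)
29^3 ≡ 78 (mod 151)
29^5 ≡ 64 (mod 151)
29^6 ≡ 44 (mod 151)
29^10 ≡ 19 (mod 151)
29^15 ≡ 8 (mod 151)
29^25 ≡ 1 (mod 151) ✓
So ord_151(29) = 25.

25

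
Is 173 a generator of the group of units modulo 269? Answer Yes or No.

No

φ(269) = 269 − 1 = 268 = 2^2 · 67.
An element g generates (Z/269Z)^× iff g^(268/q) ≢ 1 (mod 269) for each prime q ∈ {2, 67}.
173^134 ≡ 1 (mod 269)  [q = 2: ≡ 1 ✗]
173^4 ≡ 58 (mod 269)  [q = 67: ≢ 1 ✓]
The check at q = 2 fails, so 173 generates a proper subgroup.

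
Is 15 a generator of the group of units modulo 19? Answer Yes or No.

Yes

φ(19) = 19 − 1 = 18 = 2 · 3^2.
Test 15^(18/q) mod 19 for each prime factor q of 18:
15^9 ≡ 18 (mod 19)  [q = 2: ≢ 1 ✓]
15^6 ≡ 11 (mod 19)  [q = 3: ≢ 1 ✓]
All checks pass, so 15 has order 18 and is a primitive root modulo 19.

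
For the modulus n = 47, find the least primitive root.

φ(47) = 47 − 1 = 46 = 2 · 23.
Test candidates g = 2, 3, … against the prime factors q ∈ {2, 23} of φ(47): g is a generator iff g^(46/q) ≢ 1 for every such q.
g = 2: 2^23 ≡ 1 — hits 1, so not a primitive root.
g = 3: 3^23 ≡ 1 — hits 1, so not a primitive root.
g = 4: 4^23 ≡ 1 — hits 1, so not a primitive root.
g = 5: 5^23 ≡ 46; 5^2 ≡ 25 — none is 1, so 5 is a primitive root.
The smallest primitive root modulo 47 is 5.

5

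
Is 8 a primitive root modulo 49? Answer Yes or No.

No

φ(49) = φ(7^2) = 7·(7−1) = 42 = 2 · 3 · 7.
An element g generates (Z/49Z)^× iff g^(42/q) ≢ 1 (mod 49) for each prime q ∈ {2, 3, 7}.
8^21 ≡ 1 (mod 49)  [q = 2: ≡ 1 ✗]
8^14 ≡ 1 (mod 49)  [q = 3: ≡ 1 ✗]
8^6 ≡ 43 (mod 49)  [q = 7: ≢ 1 ✓]
8^21 ≡ 1 shows ord(8) | 21, strictly less than φ(49); not a primitive root.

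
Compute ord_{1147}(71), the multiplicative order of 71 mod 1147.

45

By Lagrange's theorem, ord_1147(71) divides φ(1147) = φ(31·37) = (31−1)·(37−1) = 30·36 = 1080 = 2^3 · 3^3 · 5.
Divisors of 1080: 1, 2, 3, 4, 5, 6, 8, 9, 10, 12, 15, 18, 20, 24, 27, 30, 36, 40, 45, 54, 60, 72, 90, 108, 120, 135, 180, 216, 270, 360, 540, 1080.
Evaluate successive powers at the divisors of 1080:
71^1 ≡ 71 (mod 1147)
71^2 ≡ 453 (mod 1147)
71^3 ≡ 47 (mod 1147)
71^4 ≡ 1043 (mod 1147)
71^5 ≡ 645 (mod 1147)
71^6 ≡ 1062 (mod 1147)
71^8 ≡ 493 (mod 1147)
71^9 ≡ 593 (mod 1147)
71^10 ≡ 811 (mod 1147)
71^12 ≡ 343 (mod 1147)
71^15 ≡ 63 (mod 1147)
71^18 ≡ 667 (mod 1147)
71^20 ≡ 490 (mod 1147)
71^24 ≡ 655 (mod 1147)
71^27 ≡ 963 (mod 1147)
71^30 ≡ 528 (mod 1147)
71^36 ≡ 1000 (mod 1147)
71^40 ≡ 377 (mod 1147)
71^45 ≡ 1 (mod 1147) ✓
Hence ord(71) = 45.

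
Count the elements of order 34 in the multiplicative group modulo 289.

16

φ(289) = φ(17^2) = 17·(17−1) = 272 = 2^4 · 17.
(Z/289Z)^× is cyclic (|G| = 272); a cyclic group of order m has exactly φ(d) elements of each order d | m, and none otherwise.
34 = 2 · 17 divides 272, and φ(34) = 16.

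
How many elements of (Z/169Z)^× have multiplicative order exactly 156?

φ(169) = φ(13^2) = 13·(13−1) = 156 = 2^2 · 3 · 13.
Since (Z/169Z)^× is cyclic of order 156, the number of elements of order d is φ(d) when d | 156 and 0 otherwise.
156 = 2^2 · 3 · 13 divides 156, and φ(156) = 48.

48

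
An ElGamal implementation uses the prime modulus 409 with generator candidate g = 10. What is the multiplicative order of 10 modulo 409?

Since 10 ∈ (Z/409Z)^×, its order divides φ(409) = 409 − 1 = 408 = 2^3 · 3 · 17.
Divisors of 408: 1, 2, 3, 4, 6, 8, 12, 17, 24, 34, 51, 68, 102, 136, 204, 408.
Compute 10^d (mod 409) for the divisors d until we hit 1:
10^1 ≡ 10 (mod 409)
10^2 ≡ 100 (mod 409)
10^3 ≡ 182 (mod 409)
10^4 ≡ 184 (mod 409)
10^6 ≡ 404 (mod 409)
10^8 ≡ 318 (mod 409)
10^12 ≡ 25 (mod 409)
10^17 ≡ 192 (mod 409)
10^24 ≡ 216 (mod 409)
10^34 ≡ 54 (mod 409)
10^51 ≡ 143 (mod 409)
10^68 ≡ 53 (mod 409)
10^102 ≡ 408 (mod 409)
10^136 ≡ 355 (mod 409)
10^204 ≡ 1 (mod 409) ✓
Hence ord(10) = 204.

204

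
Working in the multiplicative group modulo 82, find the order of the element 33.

20

By Lagrange's theorem, ord_82(33) divides φ(82) = φ(2)·φ(41) = 1·40 = 40 = 2^3 · 5.
Divisors of 40: 1, 2, 4, 5, 8, 10, 20, 40.
Check 33^d mod 82 for each divisor in increasing order:
33^1 ≡ 33 (mod 82)
33^2 ≡ 23 (mod 82)
33^4 ≡ 37 (mod 82)
33^5 ≡ 73 (mod 82)
33^8 ≡ 57 (mod 82)
33^10 ≡ 81 (mod 82)
33^20 ≡ 1 (mod 82) ✓
Therefore the multiplicative order of 33 modulo 82 is 20.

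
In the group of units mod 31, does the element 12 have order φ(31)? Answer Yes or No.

φ(31) = 31 − 1 = 30 = 2 · 3 · 5.
It suffices to check that the order of 12 is not a proper divisor of 30: compute 12^(30/q) for q ∈ {2, 3, 5}.
12^15 ≡ 30 (mod 31)  [q = 2: ≢ 1 ✓]
12^10 ≡ 25 (mod 31)  [q = 3: ≢ 1 ✓]
12^6 ≡ 2 (mod 31)  [q = 5: ≢ 1 ✓]
Every test exponent gives a nontrivial residue, hence 12 generates the full group.

Yes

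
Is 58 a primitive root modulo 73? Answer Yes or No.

Yes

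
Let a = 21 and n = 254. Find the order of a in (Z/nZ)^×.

The order of 21 must divide φ(254) = φ(2)·φ(127) = 1·126 = 126 = 2 · 3^2 · 7.
Divisors of 126: 1, 2, 3, 6, 7, 9, 14, 18, 21, 42, 63, 126.
Compute 21^d (mod 254) for the divisors d until we hit 1:
21^1 ≡ 21
21^2 ≡ 187
21^3 ≡ 117
21^6 ≡ 227
21^7 ≡ 195
21^9 ≡ 143
21^14 ≡ 179
21^18 ≡ 129
21^21 ≡ 107
21^42 ≡ 19
21^63 ≡ 1
The smallest such exponent is 63, so the order of 21 is 63.

63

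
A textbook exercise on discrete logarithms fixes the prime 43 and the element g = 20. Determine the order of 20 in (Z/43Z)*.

42

The order of 20 must divide φ(43) = 43 − 1 = 42 = 2 · 3 · 7.
Divisors of 42: 1, 2, 3, 6, 7, 14, 21, 42.
Check 20^d mod 43 for each divisor in increasing order:
20^1 ≡ 20 (mod 43)
20^2 ≡ 13 (mod 43)
20^3 ≡ 2 (mod 43)
20^6 ≡ 4 (mod 43)
20^7 ≡ 37 (mod 43)
20^14 ≡ 36 (mod 43)
20^21 ≡ 42 (mod 43)
20^42 ≡ 1 (mod 43) ✓
So ord_43(20) = 42.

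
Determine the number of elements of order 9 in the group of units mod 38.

φ(38) = φ(2)·φ(19) = 1·18 = 18 = 2 · 3^2.
In a cyclic group of order 18, there are φ(d) elements of order d for each divisor d of 18, and zero for non-divisors.
9 = 3^2 divides 18, and φ(9) = 6.

6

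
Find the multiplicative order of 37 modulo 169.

156

The order of 37 must divide φ(169) = φ(13^2) = 13·(13−1) = 156 = 2^2 · 3 · 13.
Divisors of 156: 1, 2, 3, 4, 6, 12, 13, 26, 39, 52, 78, 156.
Compute 37^d (mod 169) for the divisors d until we hit 1:
37^1 ≡ 37 (mod 169)
37^2 ≡ 17 (mod 169)
37^3 ≡ 122 (mod 169)
37^4 ≡ 120 (mod 169)
37^6 ≡ 12 (mod 169)
37^12 ≡ 144 (mod 169)
37^13 ≡ 89 (mod 169)
37^26 ≡ 147 (mod 169)
37^39 ≡ 70 (mod 169)
37^52 ≡ 146 (mod 169)
37^78 ≡ 168 (mod 169)
37^156 ≡ 1 (mod 169) ✓
So ord_169(37) = 156.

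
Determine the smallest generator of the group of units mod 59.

φ(59) = 59 − 1 = 58 = 2 · 29.
g is a primitive root iff g^(58/q) ≢ 1 (mod 59) for each prime q ∈ {2, 29}.
g = 2: 2^29 ≡ 58; 2^2 ≡ 4 — none is 1, so 2 is a primitive root.
So 2 is the smallest generator of (Z/59Z)^×.

2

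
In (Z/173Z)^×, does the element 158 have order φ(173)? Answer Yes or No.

No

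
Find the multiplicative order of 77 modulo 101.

50

The order of 77 must divide φ(101) = 101 − 1 = 100 = 2^2 · 5^2.
Divisors of 100: 1, 2, 4, 5, 10, 20, 25, 50, 100.
Test each divisor d:
77^1 ≡ 77 (mod 101)
77^2 ≡ 71 (mod 101)
77^4 ≡ 92 (mod 101)
77^5 ≡ 14 (mod 101)
77^10 ≡ 95 (mod 101)
77^20 ≡ 36 (mod 101)
77^25 ≡ 100 (mod 101)
77^50 ≡ 1 (mod 101) ✓
Hence ord(77) = 50.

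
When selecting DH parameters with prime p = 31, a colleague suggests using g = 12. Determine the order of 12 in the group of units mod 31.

By Lagrange's theorem, ord_31(12) divides φ(31) = 31 − 1 = 30 = 2 · 3 · 5.
Divisors of 30: 1, 2, 3, 5, 6, 10, 15, 30.
Evaluate successive powers at the divisors of 30:
12^1 ≡ 12 (mod 31)
12^2 ≡ 20 (mod 31)
12^3 ≡ 23 (mod 31)
12^5 ≡ 26 (mod 31)
12^6 ≡ 2 (mod 31)
12^10 ≡ 25 (mod 31)
12^15 ≡ 30 (mod 31)
12^30 ≡ 1 (mod 31) ✓
Therefore the multiplicative order of 12 modulo 31 is 30.

30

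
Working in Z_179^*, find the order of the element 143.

The order of 143 must divide φ(179) = 179 − 1 = 178 = 2 · 89.
Divisors of 178: 1, 2, 89, 178.
Compute 143^d (mod 179) for the divisors d until we hit 1:
143^1 ≡ 143 (mod 179)
143^2 ≡ 43 (mod 179)
143^89 ≡ 178 (mod 179)
143^178 ≡ 1 (mod 179) ✓
Hence ord(143) = 178.

178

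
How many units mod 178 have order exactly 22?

10

φ(178) = φ(2)·φ(89) = 1·88 = 88 = 2^3 · 11.
In a cyclic group of order 88, there are φ(d) elements of order d for each divisor d of 88, and zero for non-divisors.
22 = 2 · 11 divides 88, and φ(22) = 10.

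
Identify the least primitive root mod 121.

φ(121) = φ(11^2) = 11·(11−1) = 110 = 2 · 5 · 11.
Test candidates g = 2, 3, … against the prime factors q ∈ {2, 5, 11} of φ(121): g is a generator iff g^(110/q) ≢ 1 for every such q.
g = 2: 2^55 ≡ 120; 2^22 ≡ 81; 2^10 ≡ 56 — none is 1, so 2 is a primitive root.
So 2 is the smallest generator of (Z/121Z)^×.

2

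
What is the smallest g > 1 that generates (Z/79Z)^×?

φ(79) = 79 − 1 = 78 = 2 · 3 · 13.
g is a primitive root iff g^(78/q) ≢ 1 (mod 79) for each prime q ∈ {2, 3, 13}.
g = 2: 2^39 ≡ 1 — hits 1, so not a primitive root.
g = 3: 3^39 ≡ 78; 3^26 ≡ 23; 3^6 ≡ 18 — none is 1, so 3 is a primitive root.
Hence the least primitive root of 79 is 3.

3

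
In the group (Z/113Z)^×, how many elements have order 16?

8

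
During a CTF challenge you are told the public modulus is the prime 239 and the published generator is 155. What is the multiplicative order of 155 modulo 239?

119

By Lagrange's theorem, ord_239(155) divides φ(239) = 239 − 1 = 238 = 2 · 7 · 17.
Divisors of 238: 1, 2, 7, 14, 17, 34, 119, 238.
Compute 155^d (mod 239) for the divisors d until we hit 1:
155^1 ≡ 155
155^2 ≡ 125
155^7 ≡ 6
155^14 ≡ 36
155^17 ≡ 98
155^34 ≡ 44
155^119 ≡ 1
So ord_239(155) = 119.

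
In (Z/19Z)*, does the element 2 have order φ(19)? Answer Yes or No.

Yes

φ(19) = 19 − 1 = 18 = 2 · 3^2.
Test 2^(18/q) mod 19 for each prime factor q of 18:
2^9 ≡ 18 (mod 19)  [q = 2: ≢ 1 ✓]
2^6 ≡ 7 (mod 19)  [q = 3: ≢ 1 ✓]
None equal 1, so ord_19(2) = 18: 2 is a primitive root.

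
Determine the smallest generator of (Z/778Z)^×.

φ(778) = φ(2)·φ(389) = 1·388 = 388 = 2^2 · 97.
g is a primitive root iff g^(388/q) ≢ 1 (mod 778) for each prime q ∈ {2, 97}.
g = 2: gcd(2, 778) = 2 > 1, not a unit — skip.
g = 3: 3^194 ≡ 777; 3^4 ≡ 81 — none is 1, so 3 is a primitive root.
So 3 is the smallest generator of (Z/778Z)^×.

3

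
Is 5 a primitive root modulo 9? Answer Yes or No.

Yes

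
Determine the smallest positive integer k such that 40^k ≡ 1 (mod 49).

42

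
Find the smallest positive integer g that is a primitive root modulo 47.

5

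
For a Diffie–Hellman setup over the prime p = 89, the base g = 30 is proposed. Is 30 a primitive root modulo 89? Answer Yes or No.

Yes

φ(89) = 89 − 1 = 88 = 2^3 · 11.
Test 30^(88/q) mod 89 for each prime factor q of 88:
30^44 ≡ 88 (mod 89)  [q = 2: ≢ 1 ✓]
30^8 ≡ 32 (mod 89)  [q = 11: ≢ 1 ✓]
All checks pass, so 30 has order 88 and is a primitive root modulo 89.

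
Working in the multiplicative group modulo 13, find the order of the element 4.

6

The order of 4 must divide φ(13) = 13 − 1 = 12 = 2^2 · 3.
Divisors of 12: 1, 2, 3, 4, 6, 12.
Compute 4^d (mod 13) for the divisors d until we hit 1:
4^1 ≡ 4
4^2 ≡ 3
4^3 ≡ 12
4^4 ≡ 9
4^6 ≡ 1
Therefore the multiplicative order of 4 modulo 13 is 6.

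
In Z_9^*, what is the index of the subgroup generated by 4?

2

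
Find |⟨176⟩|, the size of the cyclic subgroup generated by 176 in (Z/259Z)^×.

18

The order of 176 must divide φ(259) = φ(7·37) = (7−1)·(37−1) = 6·36 = 216 = 2^3 · 3^3.
Divisors of 216: 1, 2, 3, 4, 6, 8, 9, 12, 18, 24, 27, 36, 54, 72, 108, 216.
Check 176^d mod 259 for each divisor in increasing order:
176^1 ≡ 176 (mod 259)
176^2 ≡ 155 (mod 259)
176^3 ≡ 85 (mod 259)
176^4 ≡ 197 (mod 259)
176^6 ≡ 232 (mod 259)
176^8 ≡ 218 (mod 259)
176^9 ≡ 36 (mod 259)
176^12 ≡ 211 (mod 259)
176^18 ≡ 1 (mod 259) ✓
Hence ord(176) = 18.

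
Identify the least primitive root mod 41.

6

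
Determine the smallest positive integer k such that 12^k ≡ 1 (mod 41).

40

The order of 12 must divide φ(41) = 41 − 1 = 40 = 2^3 · 5.
Divisors of 40: 1, 2, 4, 5, 8, 10, 20, 40.
Test each divisor d:
12^1 ≡ 12
12^2 ≡ 21
12^4 ≡ 31
12^5 ≡ 3
12^8 ≡ 18
12^10 ≡ 9
12^20 ≡ 40
12^40 ≡ 1
Therefore the multiplicative order of 12 modulo 41 is 40.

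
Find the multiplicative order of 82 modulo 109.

18

Since 82 ∈ (Z/109Z)^×, its order divides φ(109) = 109 − 1 = 108 = 2^2 · 3^3.
Divisors of 108: 1, 2, 3, 4, 6, 9, 12, 18, 27, 36, 54, 108.
Check 82^d mod 109 for each divisor in increasing order:
82^1 ≡ 82 (mod 109)
82^2 ≡ 75 (mod 109)
82^3 ≡ 46 (mod 109)
82^4 ≡ 66 (mod 109)
82^6 ≡ 45 (mod 109)
82^9 ≡ 108 (mod 109)
82^12 ≡ 63 (mod 109)
82^18 ≡ 1 (mod 109) ✓
Hence ord(82) = 18.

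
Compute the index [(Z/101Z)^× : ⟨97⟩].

4

ord(97) | φ(101) = 101 − 1 = 100 = 2^2 · 5^2.
Divisors of 100: 1, 2, 4, 5, 10, 20, 25, 50, 100.
Evaluate successive powers at the divisors of 100:
97^1 ≡ 97
97^2 ≡ 16
97^4 ≡ 54
97^5 ≡ 87
97^10 ≡ 95
97^20 ≡ 36
97^25 ≡ 1
The order of 97 is 25, so the subgroup it generates has 25 elements.
Index = |(Z/101Z)^×| / |⟨97⟩| = 100 / 25 = 4.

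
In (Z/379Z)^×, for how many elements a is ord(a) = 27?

18

φ(379) = 379 − 1 = 378 = 2 · 3^3 · 7.
In a cyclic group of order 378, there are φ(d) elements of order d for each divisor d of 378, and zero for non-divisors.
27 = 3^3 divides 378, and φ(27) = 18.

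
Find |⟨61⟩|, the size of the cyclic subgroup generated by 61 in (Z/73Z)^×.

36

By Lagrange's theorem, ord_73(61) divides φ(73) = 73 − 1 = 72 = 2^3 · 3^2.
Divisors of 72: 1, 2, 3, 4, 6, 8, 9, 12, 18, 24, 36, 72.
Check 61^d mod 73 for each divisor in increasing order:
61^1 ≡ 61
61^2 ≡ 71
61^3 ≡ 24
61^4 ≡ 4
61^6 ≡ 65
61^8 ≡ 16
61^9 ≡ 27
61^12 ≡ 64
61^18 ≡ 72
61^24 ≡ 8
61^36 ≡ 1
Therefore the multiplicative order of 61 modulo 73 is 36.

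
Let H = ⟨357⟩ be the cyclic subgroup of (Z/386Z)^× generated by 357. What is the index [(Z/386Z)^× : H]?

3

Since 357 ∈ (Z/386Z)^×, its order divides φ(386) = φ(2)·φ(193) = 1·192 = 192 = 2^6 · 3.
Divisors of 192: 1, 2, 3, 4, 6, 8, 12, 16, 24, 32, 48, 64, 96, 192.
Test each divisor d:
357^1 ≡ 357 (mod 386)
357^2 ≡ 69 (mod 386)
357^3 ≡ 315 (mod 386)
357^4 ≡ 129 (mod 386)
357^6 ≡ 23 (mod 386)
357^8 ≡ 43 (mod 386)
357^12 ≡ 143 (mod 386)
357^16 ≡ 305 (mod 386)
357^24 ≡ 377 (mod 386)
357^32 ≡ 385 (mod 386)
357^48 ≡ 81 (mod 386)
357^64 ≡ 1 (mod 386) ✓
Thus |⟨357⟩| = ord(357) = 64.
The index is φ(386) / ord(357) = 192 / 64 = 3.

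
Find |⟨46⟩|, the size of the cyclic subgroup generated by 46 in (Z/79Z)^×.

13

By Lagrange's theorem, ord_79(46) divides φ(79) = 79 − 1 = 78 = 2 · 3 · 13.
Divisors of 78: 1, 2, 3, 6, 13, 26, 39, 78.
Check 46^d mod 79 for each divisor in increasing order:
46^1 ≡ 46
46^2 ≡ 62
46^3 ≡ 8
46^6 ≡ 64
46^13 ≡ 1
Therefore the multiplicative order of 46 modulo 79 is 13.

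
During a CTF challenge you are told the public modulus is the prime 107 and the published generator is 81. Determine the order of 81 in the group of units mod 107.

Since 81 ∈ (Z/107Z)^×, its order divides φ(107) = 107 − 1 = 106 = 2 · 53.
Divisors of 106: 1, 2, 53, 106.
Check 81^d mod 107 for each divisor in increasing order:
81^1 ≡ 81 (mod 107)
81^2 ≡ 34 (mod 107)
81^53 ≡ 1 (mod 107) ✓
Therefore the multiplicative order of 81 modulo 107 is 53.

53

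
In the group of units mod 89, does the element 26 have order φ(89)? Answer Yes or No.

Yes

φ(89) = 89 − 1 = 88 = 2^3 · 11.
It suffices to check that the order of 26 is not a proper divisor of 88: compute 26^(88/q) for q ∈ {2, 11}.
26^44 ≡ 88 (mod 89)  [q = 2: ≢ 1 ✓]
26^8 ≡ 8 (mod 89)  [q = 11: ≢ 1 ✓]
All checks pass, so 26 has order 88 and is a primitive root modulo 89.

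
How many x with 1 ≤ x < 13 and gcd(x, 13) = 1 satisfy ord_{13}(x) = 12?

4

φ(13) = 13 − 1 = 12 = 2^2 · 3.
In a cyclic group of order 12, there are φ(d) elements of order d for each divisor d of 12, and zero for non-divisors.
12 = 2^2 · 3 divides 12, and φ(12) = 4.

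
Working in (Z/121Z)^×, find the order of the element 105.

110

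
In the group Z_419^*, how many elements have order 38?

18

φ(419) = 419 − 1 = 418 = 2 · 11 · 19.
In a cyclic group of order 418, there are φ(d) elements of order d for each divisor d of 418, and zero for non-divisors.
38 = 2 · 19 divides 418, and φ(38) = 18.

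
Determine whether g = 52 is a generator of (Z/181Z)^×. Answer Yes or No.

No

φ(181) = 181 − 1 = 180 = 2^2 · 3^2 · 5.
An element g generates (Z/181Z)^× iff g^(180/q) ≢ 1 (mod 181) for each prime q ∈ {2, 3, 5}.
52^90 ≡ 1 (mod 181)  [q = 2: ≡ 1 ✗]
52^60 ≡ 48 (mod 181)  [q = 3: ≢ 1 ✓]
52^36 ≡ 59 (mod 181)  [q = 5: ≢ 1 ✓]
Since 52^90 ≡ 1, the order of 52 divides 90 < 180, so 52 is not a primitive root.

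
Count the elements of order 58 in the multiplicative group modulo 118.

28

φ(118) = φ(2)·φ(59) = 1·58 = 58 = 2 · 29.
Since (Z/118Z)^× is cyclic of order 58, the number of elements of order d is φ(d) when d | 58 and 0 otherwise.
58 = 2 · 29 divides 58, and φ(58) = 28.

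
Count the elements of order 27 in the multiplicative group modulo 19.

0

φ(19) = 19 − 1 = 18 = 2 · 3^2.
(Z/19Z)^× is cyclic (|G| = 18); a cyclic group of order m has exactly φ(d) elements of each order d | m, and none otherwise.
Since 27 ∤ 18, the count is 0.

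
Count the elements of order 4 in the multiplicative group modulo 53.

φ(53) = 53 − 1 = 52 = 2^2 · 13.
(Z/53Z)^× is cyclic (|G| = 52); a cyclic group of order m has exactly φ(d) elements of each order d | m, and none otherwise.
4 = 2^2 divides 52, and φ(4) = 2.

2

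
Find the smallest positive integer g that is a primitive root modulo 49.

3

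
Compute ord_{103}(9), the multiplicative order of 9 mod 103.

The order of 9 must divide φ(103) = 103 − 1 = 102 = 2 · 3 · 17.
Divisors of 102: 1, 2, 3, 6, 17, 34, 51, 102.
Check 9^d mod 103 for each divisor in increasing order:
9^1 ≡ 9
9^2 ≡ 81
9^3 ≡ 8
9^6 ≡ 64
9^17 ≡ 1
Hence ord(9) = 17.

17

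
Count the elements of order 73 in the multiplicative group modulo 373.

0

φ(373) = 373 − 1 = 372 = 2^2 · 3 · 31.
Since (Z/373Z)^× is cyclic of order 372, the number of elements of order d is φ(d) when d | 372 and 0 otherwise.
Since 73 ∤ 372, the count is 0.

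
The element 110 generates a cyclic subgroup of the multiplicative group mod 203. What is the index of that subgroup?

4

Since 110 ∈ (Z/203Z)^×, its order divides φ(203) = φ(7·29) = (7−1)·(29−1) = 6·28 = 168 = 2^3 · 3 · 7.
Divisors of 168: 1, 2, 3, 4, 6, 7, 8, 12, 14, 21, 24, 28, 42, 56, 84, 168.
Check 110^d mod 203 for each divisor in increasing order:
110^1 ≡ 110 (mod 203)
110^2 ≡ 123 (mod 203)
110^3 ≡ 132 (mod 203)
110^4 ≡ 107 (mod 203)
110^6 ≡ 169 (mod 203)
110^7 ≡ 117 (mod 203)
110^8 ≡ 81 (mod 203)
110^12 ≡ 141 (mod 203)
110^14 ≡ 88 (mod 203)
110^21 ≡ 146 (mod 203)
110^24 ≡ 190 (mod 203)
110^28 ≡ 30 (mod 203)
110^42 ≡ 1 (mod 203) ✓
The order of 110 is 42, so the subgroup it generates has 42 elements.
[(Z/203Z)^× : ⟨110⟩] = 168/42 = 4.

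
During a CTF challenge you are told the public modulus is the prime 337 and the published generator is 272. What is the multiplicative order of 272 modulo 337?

The order of 272 must divide φ(337) = 337 − 1 = 336 = 2^4 · 3 · 7.
Divisors of 336: 1, 2, 3, 4, 6, 7, 8, 12, 14, 16, 21, 24, 28, 42, 48, 56, 84, 112, 168, 336.
Test each divisor d:
272^1 ≡ 272 (mod 337)
272^2 ≡ 181 (mod 337)
272^3 ≡ 30 (mod 337)
272^4 ≡ 72 (mod 337)
272^6 ≡ 226 (mod 337)
272^7 ≡ 138 (mod 337)
272^8 ≡ 129 (mod 337)
272^12 ≡ 189 (mod 337)
272^14 ≡ 172 (mod 337)
272^16 ≡ 128 (mod 337)
272^21 ≡ 146 (mod 337)
272^24 ≡ 336 (mod 337)
272^28 ≡ 265 (mod 337)
272^42 ≡ 85 (mod 337)
272^48 ≡ 1 (mod 337) ✓
The smallest such exponent is 48, so the order of 272 is 48.

48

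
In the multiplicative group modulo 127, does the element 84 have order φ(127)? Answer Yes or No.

No

φ(127) = 127 − 1 = 126 = 2 · 3^2 · 7.
Test 84^(126/q) mod 127 for each prime factor q of 126:
84^63 ≡ 1 (mod 127)  [q = 2: ≡ 1 ✗]
84^42 ≡ 19 (mod 127)  [q = 3: ≢ 1 ✓]
84^18 ≡ 4 (mod 127)  [q = 7: ≢ 1 ✓]
Since 84^63 ≡ 1, the order of 84 divides 63 < 126, so 84 is not a primitive root.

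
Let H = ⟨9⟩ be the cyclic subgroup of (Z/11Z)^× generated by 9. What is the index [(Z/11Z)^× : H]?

2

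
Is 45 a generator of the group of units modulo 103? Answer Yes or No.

Yes

φ(103) = 103 − 1 = 102 = 2 · 3 · 17.
An element g generates (Z/103Z)^× iff g^(102/q) ≢ 1 (mod 103) for each prime q ∈ {2, 3, 17}.
45^51 ≡ 102 (mod 103)  [q = 2: ≢ 1 ✓]
45^34 ≡ 56 (mod 103)  [q = 3: ≢ 1 ✓]
45^6 ≡ 76 (mod 103)  [q = 17: ≢ 1 ✓]
Every test exponent gives a nontrivial residue, hence 45 generates the full group.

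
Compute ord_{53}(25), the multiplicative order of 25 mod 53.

26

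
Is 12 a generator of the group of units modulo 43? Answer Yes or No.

φ(43) = 43 − 1 = 42 = 2 · 3 · 7.
12 is a primitive root mod 43 iff 12^(φ(43)/q) ≢ 1 for every prime q | φ(43), i.e. q ∈ {2, 3, 7}.
12^21 ≡ 42 (mod 43)  [q = 2: ≢ 1 ✓]
12^14 ≡ 36 (mod 43)  [q = 3: ≢ 1 ✓]
12^6 ≡ 21 (mod 43)  [q = 7: ≢ 1 ✓]
All checks pass, so 12 has order 42 and is a primitive root modulo 43.

Yes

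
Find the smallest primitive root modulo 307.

5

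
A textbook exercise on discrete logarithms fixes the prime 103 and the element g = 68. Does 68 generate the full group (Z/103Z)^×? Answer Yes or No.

φ(103) = 103 − 1 = 102 = 2 · 3 · 17.
An element g generates (Z/103Z)^× iff g^(102/q) ≢ 1 (mod 103) for each prime q ∈ {2, 3, 17}.
68^51 ≡ 1 (mod 103)  [q = 2: ≡ 1 ✗]
68^34 ≡ 46 (mod 103)  [q = 3: ≢ 1 ✓]
68^6 ≡ 8 (mod 103)  [q = 17: ≢ 1 ✓]
68^51 ≡ 1 shows ord(68) | 51, strictly less than φ(103); not a primitive root.

No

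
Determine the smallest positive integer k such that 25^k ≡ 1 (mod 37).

18

By Lagrange's theorem, ord_37(25) divides φ(37) = 37 − 1 = 36 = 2^2 · 3^2.
Divisors of 36: 1, 2, 3, 4, 6, 9, 12, 18, 36.
Compute 25^d (mod 37) for the divisors d until we hit 1:
25^1 ≡ 25 (mod 37)
25^2 ≡ 33 (mod 37)
25^3 ≡ 11 (mod 37)
25^4 ≡ 16 (mod 37)
25^6 ≡ 10 (mod 37)
25^9 ≡ 36 (mod 37)
25^12 ≡ 26 (mod 37)
25^18 ≡ 1 (mod 37) ✓
Hence ord(25) = 18.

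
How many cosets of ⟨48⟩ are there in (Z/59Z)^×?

2

ord(48) | φ(59) = 59 − 1 = 58 = 2 · 29.
Divisors of 58: 1, 2, 29, 58.
Evaluate successive powers at the divisors of 58:
48^1 ≡ 48
48^2 ≡ 3
48^29 ≡ 1
The order of 48 is 29, so the subgroup it generates has 29 elements.
Index = |(Z/59Z)^×| / |⟨48⟩| = 58 / 29 = 2.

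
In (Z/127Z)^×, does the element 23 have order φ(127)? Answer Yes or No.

Yes

φ(127) = 127 − 1 = 126 = 2 · 3^2 · 7.
23 is a primitive root mod 127 iff 23^(φ(127)/q) ≢ 1 for every prime q | φ(127), i.e. q ∈ {2, 3, 7}.
23^63 ≡ 126 (mod 127)  [q = 2: ≢ 1 ✓]
23^42 ≡ 107 (mod 127)  [q = 3: ≢ 1 ✓]
23^18 ≡ 16 (mod 127)  [q = 7: ≢ 1 ✓]
All checks pass, so 23 has order 126 and is a primitive root modulo 127.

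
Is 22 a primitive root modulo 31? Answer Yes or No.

Yes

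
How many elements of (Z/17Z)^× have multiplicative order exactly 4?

2

φ(17) = 17 − 1 = 16 = 2^4.
Since (Z/17Z)^× is cyclic of order 16, the number of elements of order d is φ(d) when d | 16 and 0 otherwise.
4 = 2^2 divides 16, and φ(4) = 2.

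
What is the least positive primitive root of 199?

3

φ(199) = 199 − 1 = 198 = 2 · 3^2 · 11.
g is a primitive root iff g^(198/q) ≢ 1 (mod 199) for each prime q ∈ {2, 3, 11}.
g = 2: 2^99 ≡ 1 — hits 1, so not a primitive root.
g = 3: 3^99 ≡ 198; 3^66 ≡ 106; 3^18 ≡ 125 — none is 1, so 3 is a primitive root.
The smallest primitive root modulo 199 is 3.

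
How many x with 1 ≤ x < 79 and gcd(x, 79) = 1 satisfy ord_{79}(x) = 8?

φ(79) = 79 − 1 = 78 = 2 · 3 · 13.
In a cyclic group of order 78, there are φ(d) elements of order d for each divisor d of 78, and zero for non-divisors.
Here 78 is not a multiple of 8, so there are no elements of order 8.

0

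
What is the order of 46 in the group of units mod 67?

Since 46 ∈ (Z/67Z)^×, its order divides φ(67) = 67 − 1 = 66 = 2 · 3 · 11.
Divisors of 66: 1, 2, 3, 6, 11, 22, 33, 66.
Check 46^d mod 67 for each divisor in increasing order:
46^1 ≡ 46
46^2 ≡ 39
46^3 ≡ 52
46^6 ≡ 24
46^11 ≡ 30
46^22 ≡ 29
46^33 ≡ 66
46^66 ≡ 1
So ord_67(46) = 66.

66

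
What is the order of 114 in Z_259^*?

18

The order of 114 must divide φ(259) = φ(7·37) = (7−1)·(37−1) = 6·36 = 216 = 2^3 · 3^3.
Divisors of 216: 1, 2, 3, 4, 6, 8, 9, 12, 18, 24, 27, 36, 54, 72, 108, 216.
Test each divisor d:
114^1 ≡ 114 (mod 259)
114^2 ≡ 46 (mod 259)
114^3 ≡ 64 (mod 259)
114^4 ≡ 44 (mod 259)
114^6 ≡ 211 (mod 259)
114^8 ≡ 123 (mod 259)
114^9 ≡ 36 (mod 259)
114^12 ≡ 232 (mod 259)
114^18 ≡ 1 (mod 259) ✓
Therefore the multiplicative order of 114 modulo 259 is 18.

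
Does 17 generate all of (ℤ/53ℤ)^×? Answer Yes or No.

No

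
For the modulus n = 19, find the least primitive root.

2

φ(19) = 19 − 1 = 18 = 2 · 3^2.
Test candidates g = 2, 3, … against the prime factors q ∈ {2, 3} of φ(19): g is a generator iff g^(18/q) ≢ 1 for every such q.
g = 2: 2^9 ≡ 18; 2^6 ≡ 7 — none is 1, so 2 is a primitive root.
So 2 is the smallest generator of (Z/19Z)^×.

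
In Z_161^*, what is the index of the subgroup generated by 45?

22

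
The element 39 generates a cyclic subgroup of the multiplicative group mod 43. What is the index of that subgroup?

ord(39) | φ(43) = 43 − 1 = 42 = 2 · 3 · 7.
Divisors of 42: 1, 2, 3, 6, 7, 14, 21, 42.
Check 39^d mod 43 for each divisor in increasing order:
39^1 ≡ 39 (mod 43)
39^2 ≡ 16 (mod 43)
39^3 ≡ 22 (mod 43)
39^6 ≡ 11 (mod 43)
39^7 ≡ 42 (mod 43)
39^14 ≡ 1 (mod 43) ✓
So ord_43(39) = 14, hence |⟨39⟩| = 14.
[(Z/43Z)^× : ⟨39⟩] = 42/14 = 3.

3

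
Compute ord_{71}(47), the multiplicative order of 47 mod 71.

Since 47 ∈ (Z/71Z)^×, its order divides φ(71) = 71 − 1 = 70 = 2 · 5 · 7.
Divisors of 70: 1, 2, 5, 7, 10, 14, 35, 70.
Compute 47^d (mod 71) for the divisors d until we hit 1:
47^1 ≡ 47 (mod 71)
47^2 ≡ 8 (mod 71)
47^5 ≡ 26 (mod 71)
47^7 ≡ 66 (mod 71)
47^10 ≡ 37 (mod 71)
47^14 ≡ 25 (mod 71)
47^35 ≡ 70 (mod 71)
47^70 ≡ 1 (mod 71) ✓
Therefore the multiplicative order of 47 modulo 71 is 70.

70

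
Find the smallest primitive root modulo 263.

φ(263) = 263 − 1 = 262 = 2 · 131.
Test candidates g = 2, 3, … against the prime factors q ∈ {2, 131} of φ(263): g is a generator iff g^(262/q) ≢ 1 for every such q.
g = 2: 2^131 ≡ 1 — hits 1, so not a primitive root.
g = 3: 3^131 ≡ 1 — hits 1, so not a primitive root.
g = 4: 4^131 ≡ 1 — hits 1, so not a primitive root.
g = 5: 5^131 ≡ 262; 5^2 ≡ 25 — none is 1, so 5 is a primitive root.
Hence the least primitive root of 263 is 5.

5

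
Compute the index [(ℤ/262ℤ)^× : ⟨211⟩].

10

Since 211 ∈ (Z/262Z)^×, its order divides φ(262) = φ(2)·φ(131) = 1·130 = 130 = 2 · 5 · 13.
Divisors of 130: 1, 2, 5, 10, 13, 26, 65, 130.
Compute 211^d (mod 262) for the divisors d until we hit 1:
211^1 ≡ 211 (mod 262)
211^2 ≡ 243 (mod 262)
211^5 ≡ 191 (mod 262)
211^10 ≡ 63 (mod 262)
211^13 ≡ 1 (mod 262) ✓
The order of 211 is 13, so the subgroup it generates has 13 elements.
Index = |(Z/262Z)^×| / |⟨211⟩| = 130 / 13 = 10.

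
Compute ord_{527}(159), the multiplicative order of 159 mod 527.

80

Since 159 ∈ (Z/527Z)^×, its order divides φ(527) = φ(17·31) = (17−1)·(31−1) = 16·30 = 480 = 2^5 · 3 · 5.
Divisors of 480: 1, 2, 3, 4, 5, 6, 8, 10, 12, 15, 16, 20, 24, 30, 32, 40, 48, 60, 80, 96, 120, 160, 240, 480.
Compute 159^d (mod 527) for the divisors d until we hit 1:
159^1 ≡ 159
159^2 ≡ 512
159^3 ≡ 250
159^4 ≡ 225
159^5 ≡ 466
159^6 ≡ 314
159^8 ≡ 33
159^10 ≡ 32
159^12 ≡ 47
159^15 ≡ 156
159^16 ≡ 35
159^20 ≡ 497
159^24 ≡ 101
159^30 ≡ 94
159^32 ≡ 171
159^40 ≡ 373
159^48 ≡ 188
159^60 ≡ 404
159^80 ≡ 1
The smallest such exponent is 80, so the order of 159 is 80.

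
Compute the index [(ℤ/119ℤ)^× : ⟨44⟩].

ord(44) | φ(119) = φ(7·17) = (7−1)·(17−1) = 6·16 = 96 = 2^5 · 3.
Divisors of 96: 1, 2, 3, 4, 6, 8, 12, 16, 24, 32, 48, 96.
Evaluate successive powers at the divisors of 96:
44^1 ≡ 44
44^2 ≡ 32
44^3 ≡ 99
44^4 ≡ 72
44^6 ≡ 43
44^8 ≡ 67
44^12 ≡ 64
44^16 ≡ 86
44^24 ≡ 50
44^32 ≡ 18
44^48 ≡ 1
The order of 44 is 48, so the subgroup it generates has 48 elements.
[(Z/119Z)^× : ⟨44⟩] = 96/48 = 2.

2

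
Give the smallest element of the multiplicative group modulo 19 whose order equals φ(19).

2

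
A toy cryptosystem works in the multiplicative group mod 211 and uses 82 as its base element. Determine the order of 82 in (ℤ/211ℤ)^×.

35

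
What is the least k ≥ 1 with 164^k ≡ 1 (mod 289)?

272

ord(164) | φ(289) = φ(17^2) = 17·(17−1) = 272 = 2^4 · 17.
Divisors of 272: 1, 2, 4, 8, 16, 17, 34, 68, 136, 272.
Check 164^d mod 289 for each divisor in increasing order:
164^1 ≡ 164 (mod 289)
164^2 ≡ 19 (mod 289)
164^4 ≡ 72 (mod 289)
164^8 ≡ 271 (mod 289)
164^16 ≡ 35 (mod 289)
164^17 ≡ 249 (mod 289)
164^34 ≡ 155 (mod 289)
164^68 ≡ 38 (mod 289)
164^136 ≡ 288 (mod 289)
164^272 ≡ 1 (mod 289) ✓
The smallest such exponent is 272, so the order of 164 is 272.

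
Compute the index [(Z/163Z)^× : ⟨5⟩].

By Lagrange's theorem, ord_163(5) divides φ(163) = 163 − 1 = 162 = 2 · 3^4.
Divisors of 162: 1, 2, 3, 6, 9, 18, 27, 54, 81, 162.
Test each divisor d:
5^1 ≡ 5 (mod 163)
5^2 ≡ 25 (mod 163)
5^3 ≡ 125 (mod 163)
5^6 ≡ 140 (mod 163)
5^9 ≡ 59 (mod 163)
5^18 ≡ 58 (mod 163)
5^27 ≡ 162 (mod 163)
5^54 ≡ 1 (mod 163) ✓
Thus |⟨5⟩| = ord(5) = 54.
The index is φ(163) / ord(5) = 162 / 54 = 3.

3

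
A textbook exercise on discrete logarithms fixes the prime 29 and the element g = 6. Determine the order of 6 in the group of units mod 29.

By Lagrange's theorem, ord_29(6) divides φ(29) = 29 − 1 = 28 = 2^2 · 7.
Divisors of 28: 1, 2, 4, 7, 14, 28.
Test each divisor d:
6^1 ≡ 6 (mod 29)
6^2 ≡ 7 (mod 29)
6^4 ≡ 20 (mod 29)
6^7 ≡ 28 (mod 29)
6^14 ≡ 1 (mod 29) ✓
Hence ord(6) = 14.

14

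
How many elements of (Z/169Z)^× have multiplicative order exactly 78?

24

φ(169) = φ(13^2) = 13·(13−1) = 156 = 2^2 · 3 · 13.
In a cyclic group of order 156, there are φ(d) elements of order d for each divisor d of 156, and zero for non-divisors.
78 = 2 · 3 · 13 divides 156, and φ(78) = 24.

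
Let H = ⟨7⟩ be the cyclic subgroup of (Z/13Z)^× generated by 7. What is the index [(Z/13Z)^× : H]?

ord(7) | φ(13) = 13 − 1 = 12 = 2^2 · 3.
Divisors of 12: 1, 2, 3, 4, 6, 12.
Evaluate successive powers at the divisors of 12:
7^1 ≡ 7
7^2 ≡ 10
7^3 ≡ 5
7^4 ≡ 9
7^6 ≡ 12
7^12 ≡ 1
So ord_13(7) = 12, hence |⟨7⟩| = 12.
Index = |(Z/13Z)^×| / |⟨7⟩| = 12 / 12 = 1.

1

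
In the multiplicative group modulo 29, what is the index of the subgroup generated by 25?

4

The order of 25 must divide φ(29) = 29 − 1 = 28 = 2^2 · 7.
Divisors of 28: 1, 2, 4, 7, 14, 28.
Compute 25^d (mod 29) for the divisors d until we hit 1:
25^1 ≡ 25
25^2 ≡ 16
25^4 ≡ 24
25^7 ≡ 1
The order of 25 is 7, so the subgroup it generates has 7 elements.
The index is φ(29) / ord(25) = 28 / 7 = 4.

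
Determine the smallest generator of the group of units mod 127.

3

φ(127) = 127 − 1 = 126 = 2 · 3^2 · 7.
Test candidates g = 2, 3, … against the prime factors q ∈ {2, 3, 7} of φ(127): g is a generator iff g^(126/q) ≢ 1 for every such q.
g = 2: 2^63 ≡ 1 — hits 1, so not a primitive root.
g = 3: 3^63 ≡ 126; 3^42 ≡ 107; 3^18 ≡ 4 — none is 1, so 3 is a primitive root.
The smallest primitive root modulo 127 is 3.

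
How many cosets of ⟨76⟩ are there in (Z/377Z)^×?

Since 76 ∈ (Z/377Z)^×, its order divides φ(377) = φ(13·29) = (13−1)·(29−1) = 12·28 = 336 = 2^4 · 3 · 7.
Divisors of 336: 1, 2, 3, 4, 6, 7, 8, 12, 14, 16, 21, 24, 28, 42, 48, 56, 84, 112, 168, 336.
Evaluate successive powers at the divisors of 336:
76^1 ≡ 76 (mod 377)
76^2 ≡ 121 (mod 377)
76^3 ≡ 148 (mod 377)
76^4 ≡ 315 (mod 377)
76^6 ≡ 38 (mod 377)
76^7 ≡ 249 (mod 377)
76^8 ≡ 74 (mod 377)
76^12 ≡ 313 (mod 377)
76^14 ≡ 173 (mod 377)
76^16 ≡ 198 (mod 377)
76^21 ≡ 99 (mod 377)
76^24 ≡ 326 (mod 377)
76^28 ≡ 146 (mod 377)
76^42 ≡ 376 (mod 377)
76^48 ≡ 339 (mod 377)
76^56 ≡ 204 (mod 377)
76^84 ≡ 1 (mod 377) ✓
So ord_377(76) = 84, hence |⟨76⟩| = 84.
[(Z/377Z)^× : ⟨76⟩] = 336/84 = 4.

4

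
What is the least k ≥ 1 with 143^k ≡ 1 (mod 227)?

ord(143) | φ(227) = 227 − 1 = 226 = 2 · 113.
Divisors of 226: 1, 2, 113, 226.
Evaluate successive powers at the divisors of 226:
143^1 ≡ 143
143^2 ≡ 19
143^113 ≡ 226
143^226 ≡ 1
Hence ord(143) = 226.

226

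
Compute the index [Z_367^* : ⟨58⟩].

Since 58 ∈ (Z/367Z)^×, its order divides φ(367) = 367 − 1 = 366 = 2 · 3 · 61.
Divisors of 366: 1, 2, 3, 6, 61, 122, 183, 366.
Test each divisor d:
58^1 ≡ 58
58^2 ≡ 61
58^3 ≡ 235
58^6 ≡ 175
58^61 ≡ 284
58^122 ≡ 283
58^183 ≡ 366
58^366 ≡ 1
So ord_367(58) = 366, hence |⟨58⟩| = 366.
Index = |(Z/367Z)^×| / |⟨58⟩| = 366 / 366 = 1.

1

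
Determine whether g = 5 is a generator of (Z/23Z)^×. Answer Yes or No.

Yes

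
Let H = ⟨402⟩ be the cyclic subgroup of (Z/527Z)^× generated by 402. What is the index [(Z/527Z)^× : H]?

30

The order of 402 must divide φ(527) = φ(17·31) = (17−1)·(31−1) = 16·30 = 480 = 2^5 · 3 · 5.
Divisors of 480: 1, 2, 3, 4, 5, 6, 8, 10, 12, 15, 16, 20, 24, 30, 32, 40, 48, 60, 80, 96, 120, 160, 240, 480.
Test each divisor d:
402^1 ≡ 402
402^2 ≡ 342
402^3 ≡ 464
402^4 ≡ 497
402^5 ≡ 61
402^6 ≡ 280
402^8 ≡ 373
402^10 ≡ 32
402^12 ≡ 404
402^15 ≡ 371
402^16 ≡ 1
Thus |⟨402⟩| = ord(402) = 16.
Index = |(Z/527Z)^×| / |⟨402⟩| = 480 / 16 = 30.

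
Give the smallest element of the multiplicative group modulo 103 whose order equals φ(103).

φ(103) = 103 − 1 = 102 = 2 · 3 · 17.
Test candidates g = 2, 3, … against the prime factors q ∈ {2, 3, 17} of φ(103): g is a generator iff g^(102/q) ≢ 1 for every such q.
g = 2: 2^51 ≡ 1 — hits 1, so not a primitive root.
g = 3: 3^51 ≡ 102; 3^34 ≡ 1 — hits 1, so not a primitive root.
g = 4: 4^51 ≡ 1 — hits 1, so not a primitive root.
g = 5: 5^51 ≡ 102; 5^34 ≡ 56; 5^6 ≡ 72 — none is 1, so 5 is a primitive root.
Hence the least primitive root of 103 is 5.

5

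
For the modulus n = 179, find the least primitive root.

2

φ(179) = 179 − 1 = 178 = 2 · 89.
g is a primitive root iff g^(178/q) ≢ 1 (mod 179) for each prime q ∈ {2, 89}.
g = 2: 2^89 ≡ 178; 2^2 ≡ 4 — none is 1, so 2 is a primitive root.
So 2 is the smallest generator of (Z/179Z)^×.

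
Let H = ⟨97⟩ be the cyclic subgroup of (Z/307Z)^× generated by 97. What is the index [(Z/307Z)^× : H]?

By Lagrange's theorem, ord_307(97) divides φ(307) = 307 − 1 = 306 = 2 · 3^2 · 17.
Divisors of 306: 1, 2, 3, 6, 9, 17, 18, 34, 51, 102, 153, 306.
Test each divisor d:
97^1 ≡ 97 (mod 307)
97^2 ≡ 199 (mod 307)
97^3 ≡ 269 (mod 307)
97^6 ≡ 216 (mod 307)
97^9 ≡ 81 (mod 307)
97^17 ≡ 17 (mod 307)
97^18 ≡ 114 (mod 307)
97^34 ≡ 289 (mod 307)
97^51 ≡ 1 (mod 307) ✓
Thus |⟨97⟩| = ord(97) = 51.
The index is φ(307) / ord(97) = 306 / 51 = 6.

6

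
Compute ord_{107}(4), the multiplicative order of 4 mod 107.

53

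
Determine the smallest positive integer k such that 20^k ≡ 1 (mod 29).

7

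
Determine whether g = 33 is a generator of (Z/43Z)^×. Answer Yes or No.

Yes

φ(43) = 43 − 1 = 42 = 2 · 3 · 7.
It suffices to check that the order of 33 is not a proper divisor of 42: compute 33^(42/q) for q ∈ {2, 3, 7}.
33^21 ≡ 42 (mod 43)  [q = 2: ≢ 1 ✓]
33^14 ≡ 36 (mod 43)  [q = 3: ≢ 1 ✓]
33^6 ≡ 35 (mod 43)  [q = 7: ≢ 1 ✓]
None equal 1, so ord_43(33) = 42: 33 is a primitive root.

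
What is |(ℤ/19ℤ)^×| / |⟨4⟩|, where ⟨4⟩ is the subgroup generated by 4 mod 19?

2

Since 4 ∈ (Z/19Z)^×, its order divides φ(19) = 19 − 1 = 18 = 2 · 3^2.
Divisors of 18: 1, 2, 3, 6, 9, 18.
Test each divisor d:
4^1 ≡ 4 (mod 19)
4^2 ≡ 16 (mod 19)
4^3 ≡ 7 (mod 19)
4^6 ≡ 11 (mod 19)
4^9 ≡ 1 (mod 19) ✓
Thus |⟨4⟩| = ord(4) = 9.
The index is φ(19) / ord(4) = 18 / 9 = 2.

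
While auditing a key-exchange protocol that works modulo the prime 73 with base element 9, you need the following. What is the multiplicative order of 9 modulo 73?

Since 9 ∈ (Z/73Z)^×, its order divides φ(73) = 73 − 1 = 72 = 2^3 · 3^2.
Divisors of 72: 1, 2, 3, 4, 6, 8, 9, 12, 18, 24, 36, 72.
Compute 9^d (mod 73) for the divisors d until we hit 1:
9^1 ≡ 9 (mod 73)
9^2 ≡ 8 (mod 73)
9^3 ≡ 72 (mod 73)
9^4 ≡ 64 (mod 73)
9^6 ≡ 1 (mod 73) ✓
So ord_73(9) = 6.

6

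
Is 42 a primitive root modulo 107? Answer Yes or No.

No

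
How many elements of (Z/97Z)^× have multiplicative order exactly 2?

1

φ(97) = 97 − 1 = 96 = 2^5 · 3.
(Z/97Z)^× is cyclic (|G| = 96); a cyclic group of order m has exactly φ(d) elements of each order d | m, and none otherwise.
2 | 96, and φ(2) = 2 − 1 = 1.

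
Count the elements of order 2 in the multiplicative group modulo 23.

1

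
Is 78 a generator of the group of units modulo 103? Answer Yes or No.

φ(103) = 103 − 1 = 102 = 2 · 3 · 17.
78 is a primitive root mod 103 iff 78^(φ(103)/q) ≢ 1 for every prime q | φ(103), i.e. q ∈ {2, 3, 17}.
78^51 ≡ 102 (mod 103)  [q = 2: ≢ 1 ✓]
78^34 ≡ 46 (mod 103)  [q = 3: ≢ 1 ✓]
78^6 ≡ 34 (mod 103)  [q = 17: ≢ 1 ✓]
All checks pass, so 78 has order 102 and is a primitive root modulo 103.

Yes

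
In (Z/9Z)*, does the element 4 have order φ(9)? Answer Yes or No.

No

φ(9) = φ(3^2) = 3·(3−1) = 6 = 2 · 3.
An element g generates (Z/9Z)^× iff g^(6/q) ≢ 1 (mod 9) for each prime q ∈ {2, 3}.
4^3 ≡ 1 (mod 9)  [q = 2: ≡ 1 ✗]
4^2 ≡ 7 (mod 9)  [q = 3: ≢ 1 ✓]
The check at q = 2 fails, so 4 generates a proper subgroup.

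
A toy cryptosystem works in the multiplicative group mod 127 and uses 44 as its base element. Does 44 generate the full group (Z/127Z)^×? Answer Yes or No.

No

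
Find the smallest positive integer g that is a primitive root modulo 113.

3

φ(113) = 113 − 1 = 112 = 2^4 · 7.
Test candidates g = 2, 3, … against the prime factors q ∈ {2, 7} of φ(113): g is a generator iff g^(112/q) ≢ 1 for every such q.
g = 2: 2^56 ≡ 1 — hits 1, so not a primitive root.
g = 3: 3^56 ≡ 112; 3^16 ≡ 49 — none is 1, so 3 is a primitive root.
So 3 is the smallest generator of (Z/113Z)^×.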